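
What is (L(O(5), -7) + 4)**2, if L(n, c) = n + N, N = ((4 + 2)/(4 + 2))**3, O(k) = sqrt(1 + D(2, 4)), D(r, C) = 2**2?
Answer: (5 + sqrt(5))**2 ≈ 52.361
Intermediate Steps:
D(r, C) = 4
O(k) = sqrt(5) (O(k) = sqrt(1 + 4) = sqrt(5))
N = 1 (N = (6/6)**3 = (6*(1/6))**3 = 1**3 = 1)
L(n, c) = 1 + n (L(n, c) = n + 1 = 1 + n)
(L(O(5), -7) + 4)**2 = ((1 + sqrt(5)) + 4)**2 = (5 + sqrt(5))**2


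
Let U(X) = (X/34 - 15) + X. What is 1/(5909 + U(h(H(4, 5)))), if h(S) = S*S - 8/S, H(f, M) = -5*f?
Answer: 17/107205 ≈ 0.00015857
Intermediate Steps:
h(S) = S² - 8/S
U(X) = -15 + 35*X/34 (U(X) = (X*(1/34) - 15) + X = (X/34 - 15) + X = (-15 + X/34) + X = -15 + 35*X/34)
1/(5909 + U(h(H(4, 5)))) = 1/(5909 + (-15 + 35*((-8 + (-5*4)³)/((-5*4)))/34)) = 1/(5909 + (-15 + 35*((-8 + (-20)³)/(-20))/34)) = 1/(5909 + (-15 + 35*(-(-8 - 8000)/20)/34)) = 1/(5909 + (-15 + 35*(-1/20*(-8008))/34)) = 1/(5909 + (-15 + (35/34)*(2002/5))) = 1/(5909 + (-15 + 7007/17)) = 1/(5909 + 6752/17) = 1/(107205/17) = 17/107205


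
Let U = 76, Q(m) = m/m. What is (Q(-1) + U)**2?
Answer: 5929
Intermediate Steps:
Q(m) = 1
(Q(-1) + U)**2 = (1 + 76)**2 = 77**2 = 5929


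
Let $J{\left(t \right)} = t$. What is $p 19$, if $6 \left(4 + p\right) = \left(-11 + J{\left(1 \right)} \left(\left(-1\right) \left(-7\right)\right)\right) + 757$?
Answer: $\frac{4617}{2} \approx 2308.5$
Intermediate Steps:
$p = \frac{243}{2}$ ($p = -4 + \frac{\left(-11 + 1 \left(\left(-1\right) \left(-7\right)\right)\right) + 757}{6} = -4 + \frac{\left(-11 + 1 \cdot 7\right) + 757}{6} = -4 + \frac{\left(-11 + 7\right) + 757}{6} = -4 + \frac{-4 + 757}{6} = -4 + \frac{1}{6} \cdot 753 = -4 + \frac{251}{2} = \frac{243}{2} \approx 121.5$)
$p 19 = \frac{243}{2} \cdot 19 = \frac{4617}{2}$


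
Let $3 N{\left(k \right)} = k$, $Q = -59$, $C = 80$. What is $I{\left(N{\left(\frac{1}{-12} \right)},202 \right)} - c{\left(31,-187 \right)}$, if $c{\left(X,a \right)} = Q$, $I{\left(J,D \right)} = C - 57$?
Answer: $82$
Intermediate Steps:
$N{\left(k \right)} = \frac{k}{3}$
$I{\left(J,D \right)} = 23$ ($I{\left(J,D \right)} = 80 - 57 = 23$)
$c{\left(X,a \right)} = -59$
$I{\left(N{\left(\frac{1}{-12} \right)},202 \right)} - c{\left(31,-187 \right)} = 23 - -59 = 23 + 59 = 82$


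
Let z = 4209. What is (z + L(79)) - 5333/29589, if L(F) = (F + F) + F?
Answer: 131547361/29589 ≈ 4445.8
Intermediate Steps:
L(F) = 3*F (L(F) = 2*F + F = 3*F)
(z + L(79)) - 5333/29589 = (4209 + 3*79) - 5333/29589 = (4209 + 237) - 5333*1/29589 = 4446 - 5333/29589 = 131547361/29589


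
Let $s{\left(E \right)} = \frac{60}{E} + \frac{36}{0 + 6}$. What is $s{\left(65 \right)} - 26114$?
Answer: $- \frac{339392}{13} \approx -26107.0$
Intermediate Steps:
$s{\left(E \right)} = 6 + \frac{60}{E}$ ($s{\left(E \right)} = \frac{60}{E} + \frac{36}{6} = \frac{60}{E} + 36 \cdot \frac{1}{6} = \frac{60}{E} + 6 = 6 + \frac{60}{E}$)
$s{\left(65 \right)} - 26114 = \left(6 + \frac{60}{65}\right) - 26114 = \left(6 + 60 \cdot \frac{1}{65}\right) - 26114 = \left(6 + \frac{12}{13}\right) - 26114 = \frac{90}{13} - 26114 = - \frac{339392}{13}$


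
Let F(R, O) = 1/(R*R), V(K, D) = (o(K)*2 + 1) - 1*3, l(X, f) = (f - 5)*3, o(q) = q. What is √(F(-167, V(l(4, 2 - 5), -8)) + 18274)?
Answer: √509643587/167 ≈ 135.18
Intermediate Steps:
l(X, f) = -15 + 3*f (l(X, f) = (-5 + f)*3 = -15 + 3*f)
V(K, D) = -2 + 2*K (V(K, D) = (K*2 + 1) - 1*3 = (2*K + 1) - 3 = (1 + 2*K) - 3 = -2 + 2*K)
F(R, O) = R⁻²
√(F(-167, V(l(4, 2 - 5), -8)) + 18274) = √((-167)⁻² + 18274) = √(1/27889 + 18274) = √(509643587/27889) = √509643587/167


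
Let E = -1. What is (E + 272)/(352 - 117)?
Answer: 271/235 ≈ 1.1532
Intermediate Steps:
(E + 272)/(352 - 117) = (-1 + 272)/(352 - 117) = 271/235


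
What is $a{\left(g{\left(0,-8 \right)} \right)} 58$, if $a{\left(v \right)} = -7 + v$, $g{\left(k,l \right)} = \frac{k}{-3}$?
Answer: $-406$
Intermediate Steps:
$g{\left(k,l \right)} = - \frac{k}{3}$ ($g{\left(k,l \right)} = k \left(- \frac{1}{3}\right) = - \frac{k}{3}$)
$a{\left(g{\left(0,-8 \right)} \right)} 58 = \left(-7 - 0\right) 58 = \left(-7 + 0\right) 58 = \left(-7\right) 58 = -406$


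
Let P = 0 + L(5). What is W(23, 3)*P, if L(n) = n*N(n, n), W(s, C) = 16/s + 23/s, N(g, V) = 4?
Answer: 780/23 ≈ 33.913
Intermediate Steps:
W(s, C) = 39/s
L(n) = 4*n (L(n) = n*4 = 4*n)
P = 20 (P = 0 + 4*5 = 0 + 20 = 20)
W(23, 3)*P = (39/23)*20 = 780/23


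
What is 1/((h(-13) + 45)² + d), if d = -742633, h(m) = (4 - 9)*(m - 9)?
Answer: -1/718608 ≈ -1.3916e-6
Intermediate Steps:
h(m) = 45 - 5*m (h(m) = -5*(-9 + m) = 45 - 5*m)
1/((h(-13) + 45)² + d) = 1/(((45 - 5*(-13)) + 45)² - 742633) = 1/(((45 + 65) + 45)² - 742633) = 1/((110 + 45)² - 742633) = 1/(155² - 742633) = 1/(24025 - 742633) = 1/(-718608) = -1/718608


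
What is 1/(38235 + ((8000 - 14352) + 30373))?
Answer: 1/62256 ≈ 1.6063e-5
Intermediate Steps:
1/(38235 + ((8000 - 14352) + 30373)) = 1/(38235 + (-6352 + 30373)) = 1/(38235 + 24021) = 1/62256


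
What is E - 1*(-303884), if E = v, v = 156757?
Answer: 460641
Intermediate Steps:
E = 156757
E - 1*(-303884) = 156757 - 1*(-303884) = 156757 + 303884 = 460641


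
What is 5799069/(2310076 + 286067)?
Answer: 1933023/865381 ≈ 2.2337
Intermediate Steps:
5799069/(2310076 + 286067) = 5799069/2596143 = 5799069*(1/2596143) = 1933023/865381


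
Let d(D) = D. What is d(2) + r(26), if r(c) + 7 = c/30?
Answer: -62/15 ≈ -4.1333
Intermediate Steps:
r(c) = -7 + c/30
d(2) + r(26) = 2 + (-7 + (1/30)*26) = 2 + (-7 + 13/15) = 2 - 92/15 = -62/15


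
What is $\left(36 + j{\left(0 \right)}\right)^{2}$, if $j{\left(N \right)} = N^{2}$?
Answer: $1296$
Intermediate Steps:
$\left(36 + j{\left(0 \right)}\right)^{2} = \left(36 + 0^{2}\right)^{2} = \left(36 + 0\right)^{2} = 36^{2} = 1296$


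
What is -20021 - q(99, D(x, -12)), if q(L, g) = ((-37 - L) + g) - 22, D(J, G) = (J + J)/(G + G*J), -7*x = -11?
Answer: -2145193/108 ≈ -19863.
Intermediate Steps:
x = 11/7 (x = -⅐*(-11) = 11/7 ≈ 1.5714)
D(J, G) = 2*J/(G + G*J) (D(J, G) = (2*J)/(G + G*J) = 2*J/(G + G*J))
q(L, g) = -59 + g - L (q(L, g) = (-37 + g - L) - 22 = -59 + g - L)
-20021 - q(99, D(x, -12)) = -20021 - (-59 + 2*(11/7)/(-12*(1 + 11/7)) - 1*99) = -20021 - (-59 + 2*(11/7)*(-1/12)/(18/7) - 99) = -20021 - (-59 + 2*(11/7)*(-1/12)*(7/18) - 99) = -20021 - (-59 - 11/108 - 99) = -20021 - 1*(-17075/108) = -20021 + 17075/108 = -2145193/108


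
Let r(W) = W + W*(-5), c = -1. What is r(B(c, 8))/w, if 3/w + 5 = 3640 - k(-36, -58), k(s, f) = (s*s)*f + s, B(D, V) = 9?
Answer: -946068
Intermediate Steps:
k(s, f) = s + f*s**2 (k(s, f) = s**2*f + s = f*s**2 + s = s + f*s**2)
r(W) = -4*W (r(W) = W - 5*W = -4*W)
w = 3/78839 (w = 3/(-5 + (3640 - (-36)*(1 - 58*(-36)))) = 3/(-5 + (3640 - (-36)*(1 + 2088))) = 3/(-5 + (3640 - (-36)*2089)) = 3/(-5 + (3640 - 1*(-75204))) = 3/(-5 + (3640 + 75204)) = 3/(-5 + 78844) = 3/78839 ≈ 3.8052e-5)
r(B(c, 8))/w = (-4*9)/(3/78839) = -36*78839/3 = -946068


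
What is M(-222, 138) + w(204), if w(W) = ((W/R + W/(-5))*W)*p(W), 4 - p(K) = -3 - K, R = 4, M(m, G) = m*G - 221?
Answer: 2040959/5 ≈ 4.0819e+5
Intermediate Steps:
M(m, G) = -221 + G*m (M(m, G) = G*m - 221 = -221 + G*m)
p(K) = 7 + K (p(K) = 4 - (-3 - K) = 4 + (3 + K) = 7 + K)
w(W) = W**2*(7 + W)/20 (w(W) = ((W/4 + W/(-5))*W)*(7 + W) = ((W*(1/4) + W*(-1/5))*W)*(7 + W) = ((W/4 - W/5)*W)*(7 + W) = ((W/20)*W)*(7 + W) = (W**2/20)*(7 + W) = W**2*(7 + W)/20)
M(-222, 138) + w(204) = (-221 + 138*(-222)) + (1/20)*204**2*(7 + 204) = (-221 - 30636) + (1/20)*41616*211 = -30857 + 2195244/5 = 2040959/5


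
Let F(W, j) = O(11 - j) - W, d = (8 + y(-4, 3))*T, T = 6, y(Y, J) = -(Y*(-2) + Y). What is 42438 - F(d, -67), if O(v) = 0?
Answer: 42462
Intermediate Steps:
y(Y, J) = Y (y(Y, J) = -(-2*Y + Y) = -(-1)*Y = Y)
d = 24 (d = (8 - 4)*6 = 4*6 = 24)
F(W, j) = -W (F(W, j) = 0 - W = -W)
42438 - F(d, -67) = 42438 - (-1)*24 = 42438 - 1*(-24) = 42438 + 24 = 42462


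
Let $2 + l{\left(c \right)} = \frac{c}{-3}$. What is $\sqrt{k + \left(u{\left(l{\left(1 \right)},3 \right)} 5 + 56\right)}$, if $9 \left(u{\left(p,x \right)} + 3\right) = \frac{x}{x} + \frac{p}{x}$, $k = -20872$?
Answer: $\frac{i \sqrt{1687301}}{9} \approx 144.33 i$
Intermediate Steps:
$l{\left(c \right)} = -2 - \frac{c}{3}$ ($l{\left(c \right)} = -2 + \frac{c}{-3} = -2 + c \left(- \frac{1}{3}\right) = -2 - \frac{c}{3}$)
$u{\left(p,x \right)} = - \frac{26}{9} + \frac{p}{9 x}$ ($u{\left(p,x \right)} = -3 + \frac{\frac{x}{x} + \frac{p}{x}}{9} = -3 + \frac{1 + \frac{p}{x}}{9} = -3 + \left(\frac{1}{9} + \frac{p}{9 x}\right) = - \frac{26}{9} + \frac{p}{9 x}$)
$\sqrt{k + \left(u{\left(l{\left(1 \right)},3 \right)} 5 + 56\right)} = \sqrt{-20872 + \left(\frac{\left(-2 - \frac{1}{3}\right) - 78}{9 \cdot 3} \cdot 5 + 56\right)} = \sqrt{-20872 + \left(\frac{1}{9} \cdot \frac{1}{3} \left(\left(-2 - \frac{1}{3}\right) - 78\right) 5 + 56\right)} = \sqrt{-20872 + \left(\frac{1}{9} \cdot \frac{1}{3} \left(- \frac{7}{3} - 78\right) 5 + 56\right)} = \sqrt{-20872 + \left(\frac{1}{9} \cdot \frac{1}{3} \left(- \frac{241}{3}\right) 5 + 56\right)} = \sqrt{-20872 + \left(\left(- \frac{241}{81}\right) 5 + 56\right)} = \sqrt{-20872 + \left(- \frac{1205}{81} + 56\right)} = \sqrt{-20872 + \frac{3331}{81}} = \sqrt{- \frac{1687301}{81}} = \frac{i \sqrt{1687301}}{9}$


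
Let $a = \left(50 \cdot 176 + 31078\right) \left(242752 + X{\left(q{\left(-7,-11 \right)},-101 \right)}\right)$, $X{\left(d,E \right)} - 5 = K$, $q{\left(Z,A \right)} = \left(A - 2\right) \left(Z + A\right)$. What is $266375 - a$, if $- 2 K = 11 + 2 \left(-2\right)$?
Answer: $-9680257698$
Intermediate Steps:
$K = - \frac{7}{2}$ ($K = - \frac{11 + 2 \left(-2\right)}{2} = - \frac{11 - 4}{2} = \left(- \frac{1}{2}\right) 7 = - \frac{7}{2} \approx -3.5$)
$q{\left(Z,A \right)} = \left(-2 + A\right) \left(A + Z\right)$
$X{\left(d,E \right)} = \frac{3}{2}$ ($X{\left(d,E \right)} = 5 - \frac{7}{2} = \frac{3}{2}$)
$a = 9680524073$ ($a = \left(50 \cdot 176 + 31078\right) \left(242752 + \frac{3}{2}\right) = \left(8800 + 31078\right) \frac{485507}{2} = 39878 \cdot \frac{485507}{2} = 9680524073$)
$266375 - a = 266375 - 9680524073 = -9680257698$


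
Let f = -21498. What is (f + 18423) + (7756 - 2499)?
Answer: 2182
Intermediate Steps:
(f + 18423) + (7756 - 2499) = (-21498 + 18423) + (7756 - 2499) = -3075 + 5257 = 2182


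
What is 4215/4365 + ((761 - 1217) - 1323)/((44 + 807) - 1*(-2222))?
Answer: 345824/894243 ≈ 0.38672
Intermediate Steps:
4215/4365 + ((761 - 1217) - 1323)/((44 + 807) - 1*(-2222)) = 4215*(1/4365) + (-456 - 1323)/(851 + 2222) = 281/291 - 1779/3073 = 345824/894243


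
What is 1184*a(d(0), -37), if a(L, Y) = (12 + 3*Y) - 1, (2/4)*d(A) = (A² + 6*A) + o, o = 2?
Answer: -118400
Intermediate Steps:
d(A) = 4 + 2*A² + 12*A (d(A) = 2*((A² + 6*A) + 2) = 2*(2 + A² + 6*A) = 4 + 2*A² + 12*A)
a(L, Y) = 11 + 3*Y
1184*a(d(0), -37) = 1184*(11 + 3*(-37)) = 1184*(11 - 111) = 1184*(-100) = -118400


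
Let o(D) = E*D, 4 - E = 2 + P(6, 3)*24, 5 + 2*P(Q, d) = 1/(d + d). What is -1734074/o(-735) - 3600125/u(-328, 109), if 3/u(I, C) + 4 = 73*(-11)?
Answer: 21353962298287/22050 ≈ 9.6843e+8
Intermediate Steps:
P(Q, d) = -5/2 + 1/(4*d) (P(Q, d) = -5/2 + 1/(2*(d + d)) = -5/2 + 1/(2*((2*d))) = -5/2 + (1/(2*d))/2 = -5/2 + 1/(4*d))
u(I, C) = -1/269 (u(I, C) = 3/(-4 + 73*(-11)) = 3/(-4 - 803) = 3/(-807) = 3*(-1/807) = -1/269)
E = 60 (E = 4 - (2 + ((¼)*(1 - 10*3)/3)*24) = 4 - (2 + ((¼)*(⅓)*(1 - 30))*24) = 4 - (2 + ((¼)*(⅓)*(-29))*24) = 4 - (2 - 29/12*24) = 4 - (2 - 58) = 4 - 1*(-56) = 4 + 56 = 60)
o(D) = 60*D
-1734074/o(-735) - 3600125/u(-328, 109) = -1734074/(60*(-735)) - 3600125/(-1/269) = -1734074/(-44100) - 3600125*(-269) = -1734074*(-1/44100) + 968433625 = 867037/22050 + 968433625 = 21353962298287/22050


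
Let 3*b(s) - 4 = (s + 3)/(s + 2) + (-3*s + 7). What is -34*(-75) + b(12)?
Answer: 106765/42 ≈ 2542.0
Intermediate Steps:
b(s) = 11/3 - s + (3 + s)/(3*(2 + s)) (b(s) = 4/3 + ((s + 3)/(s + 2) + (-3*s + 7))/3 = 4/3 + ((3 + s)/(2 + s) + (7 - 3*s))/3 = 4/3 + (7 - 3*s + (3 + s)/(2 + s))/3 = 4/3 + (7/3 - s + (3 + s)/(3*(2 + s))) = 11/3 - s + (3 + s)/(3*(2 + s)))
-34*(-75) + b(12) = -34*(-75) + (25/3 - 1*12**2 + 2*12)/(2 + 12) = 2550 + (25/3 - 1*144 + 24)/14 = 2550 + (25/3 - 144 + 24)/14 = 2550 + (1/14)*(-335/3) = 2550 - 335/42 = 106765/42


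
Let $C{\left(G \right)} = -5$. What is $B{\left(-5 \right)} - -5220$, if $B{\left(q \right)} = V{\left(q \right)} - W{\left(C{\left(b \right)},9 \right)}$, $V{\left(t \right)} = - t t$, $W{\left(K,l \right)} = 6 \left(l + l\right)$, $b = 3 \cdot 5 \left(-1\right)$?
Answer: $5087$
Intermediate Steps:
$b = -15$ ($b = 15 \left(-1\right) = -15$)
$W{\left(K,l \right)} = 12 l$ ($W{\left(K,l \right)} = 6 \cdot 2 l = 12 l$)
$V{\left(t \right)} = - t^{2}$
$B{\left(q \right)} = -108 - q^{2}$ ($B{\left(q \right)} = - q^{2} - 12 \cdot 9 = - q^{2} - 108 = -108 - q^{2}$)
$B{\left(-5 \right)} - -5220 = \left(-108 - \left(-5\right)^{2}\right) - -5220 = \left(-108 - 25\right) + 5220 = -133 + 5220 = 5087$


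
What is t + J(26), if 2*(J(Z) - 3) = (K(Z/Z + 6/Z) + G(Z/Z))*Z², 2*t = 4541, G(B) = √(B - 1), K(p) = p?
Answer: 5379/2 ≈ 2689.5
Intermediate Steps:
G(B) = √(-1 + B)
t = 4541/2 (t = (½)*4541 = 4541/2 ≈ 2270.5)
J(Z) = 3 + Z²*(1 + 6/Z)/2 (J(Z) = 3 + (((Z/Z + 6/Z) + √(-1 + Z/Z))*Z²)/2 = 3 + (((1 + 6/Z) + √(-1 + 1))*Z²)/2 = 3 + (((1 + 6/Z) + √0)*Z²)/2 = 3 + (((1 + 6/Z) + 0)*Z²)/2 = 3 + ((1 + 6/Z)*Z²)/2 = 3 + (Z²*(1 + 6/Z))/2 = 3 + Z²*(1 + 6/Z)/2)
t + J(26) = 4541/2 + (3 + (½)*26*(6 + 26)) = 4541/2 + (3 + (½)*26*32) = 4541/2 + (3 + 416) = 4541/2 + 419 = 5379/2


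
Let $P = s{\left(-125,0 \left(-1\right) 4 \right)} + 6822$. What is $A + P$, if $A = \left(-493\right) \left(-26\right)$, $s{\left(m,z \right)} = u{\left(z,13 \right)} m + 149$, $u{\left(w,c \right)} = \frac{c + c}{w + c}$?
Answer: $19539$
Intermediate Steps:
$u{\left(w,c \right)} = \frac{2 c}{c + w}$
$s{\left(m,z \right)} = 149 + \frac{26 m}{13 + z}$ ($s{\left(m,z \right)} = 2 \cdot 13 \frac{1}{13 + z} m + 149 = \frac{26}{13 + z} m + 149 = \frac{26 m}{13 + z} + 149 = 149 + \frac{26 m}{13 + z}$)
$A = 12818$
$P = 6721$ ($P = \frac{1937 + 26 \left(-125\right) + 149 \cdot 0 \left(-1\right) 4}{13 + 0 \left(-1\right) 4} + 6822 = \frac{1937 - 3250 + 149 \cdot 0 \cdot 4}{13 + 0 \cdot 4} + 6822 = \frac{1937 - 3250 + 149 \cdot 0}{13 + 0} + 6822 = \frac{1937 - 3250 + 0}{13} + 6822 = \frac{1}{13} \left(-1313\right) + 6822 = -101 + 6822 = 6721$)
$A + P = 12818 + 6721 = 19539$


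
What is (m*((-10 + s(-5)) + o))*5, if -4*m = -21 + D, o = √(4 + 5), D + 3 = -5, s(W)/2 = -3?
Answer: -1885/4 ≈ -471.25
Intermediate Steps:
s(W) = -6 (s(W) = 2*(-3) = -6)
D = -8 (D = -3 - 5 = -8)
o = 3 (o = √9 = 3)
m = 29/4 (m = -(-21 - 8)/4 = -¼*(-29) = 29/4 ≈ 7.2500)
(m*((-10 + s(-5)) + o))*5 = (29*((-10 - 6) + 3)/4)*5 = (29*(-16 + 3)/4)*5 = ((29/4)*(-13))*5 = -377/4*5 = -1885/4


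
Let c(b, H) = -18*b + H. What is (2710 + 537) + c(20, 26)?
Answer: 2913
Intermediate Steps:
c(b, H) = H - 18*b
(2710 + 537) + c(20, 26) = (2710 + 537) + (26 - 18*20) = 3247 + (26 - 360) = 3247 - 334 = 2913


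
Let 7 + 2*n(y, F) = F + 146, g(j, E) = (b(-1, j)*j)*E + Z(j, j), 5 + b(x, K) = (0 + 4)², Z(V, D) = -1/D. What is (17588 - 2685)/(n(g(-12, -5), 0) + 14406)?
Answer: 29806/28951 ≈ 1.0295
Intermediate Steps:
b(x, K) = 11 (b(x, K) = -5 + (0 + 4)² = -5 + 4² = -5 + 16 = 11)
g(j, E) = -1/j + 11*E*j (g(j, E) = (11*j)*E - 1/j = 11*E*j - 1/j = -1/j + 11*E*j)
n(y, F) = 139/2 + F/2 (n(y, F) = -7/2 + (F + 146)/2 = -7/2 + (146 + F)/2 = -7/2 + (73 + F/2) = 139/2 + F/2)
(17588 - 2685)/(n(g(-12, -5), 0) + 14406) = (17588 - 2685)/((139/2 + (½)*0) + 14406) = 14903/((139/2 + 0) + 14406) = 14903/(139/2 + 14406) = 14903/(28951/2) = 14903*(2/28951) = 29806/28951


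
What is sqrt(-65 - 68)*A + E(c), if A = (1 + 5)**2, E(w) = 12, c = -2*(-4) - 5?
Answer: 12 + 36*I*sqrt(133) ≈ 12.0 + 415.17*I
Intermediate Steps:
c = 3 (c = 8 - 5 = 3)
A = 36 (A = 6**2 = 36)
sqrt(-65 - 68)*A + E(c) = sqrt(-65 - 68)*36 + 12 = sqrt(-133)*36 + 12 = (I*sqrt(133))*36 + 12 = 36*I*sqrt(133) + 12 = 12 + 36*I*sqrt(133)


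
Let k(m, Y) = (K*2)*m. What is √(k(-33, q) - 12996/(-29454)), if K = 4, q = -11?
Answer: I*√6351313290/4909 ≈ 16.234*I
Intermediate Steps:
k(m, Y) = 8*m (k(m, Y) = (4*2)*m = 8*m)
√(k(-33, q) - 12996/(-29454)) = √(8*(-33) - 12996/(-29454)) = √(-264 - 12996*(-1/29454)) = √(-264 + 2166/4909) = √(-1293810/4909) = I*√6351313290/4909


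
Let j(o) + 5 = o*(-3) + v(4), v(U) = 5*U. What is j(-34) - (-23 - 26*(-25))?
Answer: -510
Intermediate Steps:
j(o) = 15 - 3*o (j(o) = -5 + (o*(-3) + 5*4) = -5 + (-3*o + 20) = -5 + (20 - 3*o) = 15 - 3*o)
j(-34) - (-23 - 26*(-25)) = (15 - 3*(-34)) - (-23 - 26*(-25)) = (15 + 102) - (-23 + 650) = 117 - 1*627 = 117 - 627 = -510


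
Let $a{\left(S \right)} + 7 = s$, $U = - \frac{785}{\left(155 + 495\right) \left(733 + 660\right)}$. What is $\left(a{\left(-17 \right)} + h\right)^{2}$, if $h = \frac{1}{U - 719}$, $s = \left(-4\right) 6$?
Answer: $\frac{16293340056591935089}{16953046981753689} \approx 961.09$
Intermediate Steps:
$U = - \frac{157}{181090}$ ($U = - \frac{785}{650 \cdot 1393} = - \frac{785}{905450} = \left(-785\right) \frac{1}{905450} = - \frac{157}{181090} \approx -0.00086697$)
$s = -24$
$h = - \frac{181090}{130203867}$ ($h = \frac{1}{- \frac{157}{181090} - 719} = \frac{1}{- \frac{130203867}{181090}} = - \frac{181090}{130203867} \approx -0.0013908$)
$a{\left(S \right)} = -31$ ($a{\left(S \right)} = -7 - 24 = -31$)
$\left(a{\left(-17 \right)} + h\right)^{2} = \left(-31 - \frac{181090}{130203867}\right)^{2} = \left(- \frac{4036500967}{130203867}\right)^{2} = \frac{16293340056591935089}{16953046981753689}$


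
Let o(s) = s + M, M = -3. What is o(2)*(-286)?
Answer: 286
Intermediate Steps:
o(s) = -3 + s (o(s) = s - 3 = -3 + s)
o(2)*(-286) = (-3 + 2)*(-286) = -1*(-286) = 286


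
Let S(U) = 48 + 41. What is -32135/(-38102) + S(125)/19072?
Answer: 308134899/363340672 ≈ 0.84806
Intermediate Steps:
S(U) = 89
-32135/(-38102) + S(125)/19072 = -32135/(-38102) + 89/19072 = -32135*(-1/38102) + 89*(1/19072) = 32135/38102 + 89/19072 = 308134899/363340672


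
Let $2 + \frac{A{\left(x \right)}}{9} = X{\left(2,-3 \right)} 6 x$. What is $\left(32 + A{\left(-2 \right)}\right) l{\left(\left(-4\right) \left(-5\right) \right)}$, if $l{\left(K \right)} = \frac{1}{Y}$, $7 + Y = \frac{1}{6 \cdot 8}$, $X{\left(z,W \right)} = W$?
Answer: $- \frac{16224}{335} \approx -48.43$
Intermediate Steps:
$A{\left(x \right)} = -18 - 162 x$ ($A{\left(x \right)} = -18 + 9 \left(-3\right) 6 x = -18 + 9 \left(- 18 x\right) = -18 - 162 x$)
$Y = - \frac{335}{48}$ ($Y = -7 + \frac{1}{6 \cdot 8} = -7 + \frac{1}{6} \cdot \frac{1}{8} = -7 + \frac{1}{48} = - \frac{335}{48} \approx -6.9792$)
$l{\left(K \right)} = - \frac{48}{335}$ ($l{\left(K \right)} = \frac{1}{- \frac{335}{48}} = - \frac{48}{335}$)
$\left(32 + A{\left(-2 \right)}\right) l{\left(\left(-4\right) \left(-5\right) \right)} = \left(32 - -306\right) \left(- \frac{48}{335}\right) = \left(32 + \left(-18 + 324\right)\right) \left(- \frac{48}{335}\right) = \left(32 + 306\right) \left(- \frac{48}{335}\right) = 338 \left(- \frac{48}{335}\right) = - \frac{16224}{335}$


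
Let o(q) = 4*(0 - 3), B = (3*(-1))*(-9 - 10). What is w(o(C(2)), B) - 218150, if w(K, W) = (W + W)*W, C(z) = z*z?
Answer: -211652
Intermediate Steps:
B = 57 (B = -3*(-19) = 57)
C(z) = z²
o(q) = -12 (o(q) = 4*(-3) = -12)
w(K, W) = 2*W² (w(K, W) = (2*W)*W = 2*W²)
w(o(C(2)), B) - 218150 = 2*57² - 218150 = 2*3249 - 218150 = 6498 - 218150 = -211652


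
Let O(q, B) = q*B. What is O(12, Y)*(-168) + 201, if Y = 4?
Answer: -7863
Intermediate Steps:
O(q, B) = B*q
O(12, Y)*(-168) + 201 = (4*12)*(-168) + 201 = 48*(-168) + 201 = -8064 + 201 = -7863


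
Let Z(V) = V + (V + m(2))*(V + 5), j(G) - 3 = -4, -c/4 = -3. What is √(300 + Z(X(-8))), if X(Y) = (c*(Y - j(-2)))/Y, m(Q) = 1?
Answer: √1955/2 ≈ 22.108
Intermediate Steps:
c = 12 (c = -4*(-3) = 12)
j(G) = -1 (j(G) = 3 - 4 = -1)
X(Y) = (12 + 12*Y)/Y (X(Y) = (12*(Y - 1*(-1)))/Y = (12*(Y + 1))/Y = (12*(1 + Y))/Y = (12 + 12*Y)/Y)
Z(V) = V + (1 + V)*(5 + V) (Z(V) = V + (V + 1)*(V + 5) = V + (1 + V)*(5 + V))
√(300 + Z(X(-8))) = √(300 + (5 + (12 + 12/(-8))² + 7*(12 + 12/(-8)))) = √(300 + (5 + (12 + 12*(-⅛))² + 7*(12 + 12*(-⅛)))) = √(300 + (5 + (12 - 3/2)² + 7*(12 - 3/2))) = √(300 + (5 + (21/2)² + 7*(21/2))) = √(300 + (5 + 441/4 + 147/2)) = √(300 + 755/4) = √(1955/4) = √1955/2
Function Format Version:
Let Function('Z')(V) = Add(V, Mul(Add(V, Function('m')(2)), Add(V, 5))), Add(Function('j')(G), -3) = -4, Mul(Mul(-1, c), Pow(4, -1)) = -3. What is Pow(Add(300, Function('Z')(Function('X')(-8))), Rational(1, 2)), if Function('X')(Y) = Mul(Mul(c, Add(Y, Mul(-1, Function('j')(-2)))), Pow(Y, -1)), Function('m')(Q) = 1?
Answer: Mul(Rational(1, 2), Pow(1955, Rational(1, 2))) ≈ 22.108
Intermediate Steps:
c = 12 (c = Mul(-4, -3) = 12)
Function('j')(G) = -1 (Function('j')(G) = Add(3, -4) = -1)
Function('X')(Y) = Mul(Pow(Y, -1), Add(12, Mul(12, Y))) (Function('X')(Y) = Mul(Mul(12, Add(Y, Mul(-1, -1))), Pow(Y, -1)) = Mul(Mul(12, Add(Y, 1)), Pow(Y, -1)) = Mul(Mul(12, Add(1, Y)), Pow(Y, -1)) = Mul(Add(12, Mul(12, Y)), Pow(Y, -1)) = Mul(Pow(Y, -1), Add(12, Mul(12, Y))))
Function('Z')(V) = Add(V, Mul(Add(1, V), Add(5, V))) (Function('Z')(V) = Add(V, Mul(Add(V, 1), Add(V, 5))) = Add(V, Mul(Add(1, V), Add(5, V))))
Pow(Add(300, Function('Z')(Function('X')(-8))), Rational(1, 2)) = Pow(Add(300, Add(5, Pow(Add(12, Mul(12, Pow(-8, -1))), 2), Mul(7, Add(12, Mul(12, Pow(-8, -1)))))), Rational(1, 2)) = Pow(Add(300, Add(5, Pow(Add(12, Mul(12, Rational(-1, 8))), 2), Mul(7, Add(12, Mul(12, Rational(-1, 8)))))), Rational(1, 2)) = Pow(Add(300, Add(5, Pow(Add(12, Rational(-3, 2)), 2), Mul(7, Add(12, Rational(-3, 2))))), Rational(1, 2)) = Pow(Add(300, Add(5, Pow(Rational(21, 2), 2), Mul(7, Rational(21, 2)))), Rational(1, 2)) = Pow(Add(300, Add(5, Rational(441, 4), Rational(147, 2))), Rational(1, 2)) = Pow(Add(300, Rational(755, 4)), Rational(1, 2)) = Pow(Rational(1955, 4), Rational(1, 2)) = Mul(Rational(1, 2), Pow(1955, Rational(1, 2)))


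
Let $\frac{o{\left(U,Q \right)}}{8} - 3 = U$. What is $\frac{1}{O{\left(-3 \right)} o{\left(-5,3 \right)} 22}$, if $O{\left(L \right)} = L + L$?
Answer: $\frac{1}{2112} \approx 0.00047348$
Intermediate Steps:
$o{\left(U,Q \right)} = 24 + 8 U$
$O{\left(L \right)} = 2 L$
$\frac{1}{O{\left(-3 \right)} o{\left(-5,3 \right)} 22} = \frac{1}{2 \left(-3\right) \left(24 + 8 \left(-5\right)\right) 22} = \frac{1}{- 6 \left(24 - 40\right) 22} = \frac{1}{\left(-6\right) \left(-16\right) 22} = \frac{1}{96 \cdot 22} = \frac{1}{2112}$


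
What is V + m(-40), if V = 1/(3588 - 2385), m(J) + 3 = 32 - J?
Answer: 83008/1203 ≈ 69.001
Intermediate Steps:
m(J) = 29 - J (m(J) = -3 + (32 - J) = 29 - J)
V = 1/1203 ≈ 0.00083125
V + m(-40) = 1/1203 + (29 - 1*(-40)) = 1/1203 + (29 + 40) = 1/1203 + 69 = 83008/1203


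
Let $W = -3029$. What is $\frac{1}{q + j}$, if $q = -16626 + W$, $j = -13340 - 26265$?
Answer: $- \frac{1}{59260} \approx -1.6875 \cdot 10^{-5}$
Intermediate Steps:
$j = -39605$ ($j = -13340 - 26265 = -39605$)
$q = -19655$ ($q = -16626 - 3029 = -19655$)
$\frac{1}{q + j} = \frac{1}{-19655 - 39605} = \frac{1}{-59260} = - \frac{1}{59260}$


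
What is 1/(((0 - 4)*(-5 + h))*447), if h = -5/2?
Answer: 1/13410 ≈ 7.4571e-5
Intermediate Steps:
h = -5/2 (h = -5*1/2 = -5/2 ≈ -2.5000)
1/(((0 - 4)*(-5 + h))*447) = 1/(((0 - 4)*(-5 - 5/2))*447) = 1/(-4*(-15/2)*447) = 1/(30*447) = 1/13410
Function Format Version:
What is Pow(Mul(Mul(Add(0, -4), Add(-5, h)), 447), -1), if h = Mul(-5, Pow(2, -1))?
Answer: Rational(1, 13410) ≈ 7.4571e-5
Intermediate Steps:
h = Rational(-5, 2) (h = Mul(-5, Rational(1, 2)) = Rational(-5, 2) ≈ -2.5000)
Pow(Mul(Mul(Add(0, -4), Add(-5, h)), 447), -1) = Pow(Mul(Mul(Add(0, -4), Add(-5, Rational(-5, 2))), 447), -1) = Pow(Mul(Mul(-4, Rational(-15, 2)), 447), -1) = Pow(Mul(30, 447), -1) = Pow(13410, -1) = Rational(1, 13410)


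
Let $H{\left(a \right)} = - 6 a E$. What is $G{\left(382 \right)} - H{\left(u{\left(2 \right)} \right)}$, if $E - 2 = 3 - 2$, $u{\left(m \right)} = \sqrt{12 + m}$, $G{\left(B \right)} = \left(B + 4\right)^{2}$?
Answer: $148996 + 18 \sqrt{14} \approx 1.4906 \cdot 10^{5}$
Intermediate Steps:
$G{\left(B \right)} = \left(4 + B\right)^{2}$
$E = 3$ ($E = 2 + \left(3 - 2\right) = 2 + 1 = 3$)
$H{\left(a \right)} = - 18 a$ ($H{\left(a \right)} = - 6 a 3 = - 18 a$)
$G{\left(382 \right)} - H{\left(u{\left(2 \right)} \right)} = \left(4 + 382\right)^{2} - - 18 \sqrt{12 + 2} = 386^{2} - - 18 \sqrt{14} = 148996 + 18 \sqrt{14}$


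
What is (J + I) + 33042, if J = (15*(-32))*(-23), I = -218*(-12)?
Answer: 46698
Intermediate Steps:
I = 2616
J = 11040 (J = -480*(-23) = 11040)
(J + I) + 33042 = (11040 + 2616) + 33042 = 13656 + 33042 = 46698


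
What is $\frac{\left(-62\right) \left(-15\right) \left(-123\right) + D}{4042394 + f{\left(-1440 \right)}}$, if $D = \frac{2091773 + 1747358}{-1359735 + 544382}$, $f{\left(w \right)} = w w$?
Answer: $- \frac{93272068801}{4986694055882} \approx -0.018704$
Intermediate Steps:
$f{\left(w \right)} = w^{2}$
$D = - \frac{3839131}{815353}$ ($D = \frac{3839131}{-815353} = 3839131 \left(- \frac{1}{815353}\right) = - \frac{3839131}{815353} \approx -4.7085$)
$\frac{\left(-62\right) \left(-15\right) \left(-123\right) + D}{4042394 + f{\left(-1440 \right)}} = \frac{\left(-62\right) \left(-15\right) \left(-123\right) - \frac{3839131}{815353}}{4042394 + \left(-1440\right)^{2}} = \frac{930 \left(-123\right) - \frac{3839131}{815353}}{4042394 + 2073600} = \frac{-114390 - \frac{3839131}{815353}}{6115994} = \left(- \frac{93272068801}{815353}\right) \frac{1}{6115994} = - \frac{93272068801}{4986694055882}$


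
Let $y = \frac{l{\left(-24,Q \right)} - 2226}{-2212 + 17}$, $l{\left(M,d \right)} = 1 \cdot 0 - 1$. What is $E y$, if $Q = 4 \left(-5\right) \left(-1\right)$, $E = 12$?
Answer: $\frac{26724}{2195} \approx 12.175$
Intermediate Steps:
$Q = 20$ ($Q = \left(-20\right) \left(-1\right) = 20$)
$l{\left(M,d \right)} = -1$ ($l{\left(M,d \right)} = 0 - 1 = -1$)
$y = \frac{2227}{2195}$ ($y = \frac{-1 - 2226}{-2212 + 17} = - \frac{2227}{-2195} = \left(-2227\right) \left(- \frac{1}{2195}\right) = \frac{2227}{2195} \approx 1.0146$)
$E y = 12 \cdot \frac{2227}{2195} = \frac{26724}{2195}$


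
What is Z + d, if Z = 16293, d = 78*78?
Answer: 22377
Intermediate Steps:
d = 6084
Z + d = 16293 + 6084 = 22377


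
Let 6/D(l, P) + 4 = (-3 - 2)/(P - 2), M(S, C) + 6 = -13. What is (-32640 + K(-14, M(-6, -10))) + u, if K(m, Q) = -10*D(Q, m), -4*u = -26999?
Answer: -6106259/236 ≈ -25874.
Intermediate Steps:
M(S, C) = -19 (M(S, C) = -6 - 13 = -19)
u = 26999/4 (u = -¼*(-26999) = 26999/4 ≈ 6749.8)
D(l, P) = 6/(-4 - 5/(-2 + P)) (D(l, P) = 6/(-4 + (-3 - 2)/(P - 2)) = 6/(-4 - 5/(-2 + P)))
K(m, Q) = -60*(2 - m)/(-3 + 4*m)
(-32640 + K(-14, M(-6, -10))) + u = (-32640 + 60*(-2 - 14)/(-3 + 4*(-14))) + 26999/4 = (-32640 + 60*(-16)/(-3 - 56)) + 26999/4 = (-32640 + 60*(-16)/(-59)) + 26999/4 = (-32640 + 60*(-1/59)*(-16)) + 26999/4 = (-32640 + 960/59) + 26999/4 = -1924800/59 + 26999/4 = -6106259/236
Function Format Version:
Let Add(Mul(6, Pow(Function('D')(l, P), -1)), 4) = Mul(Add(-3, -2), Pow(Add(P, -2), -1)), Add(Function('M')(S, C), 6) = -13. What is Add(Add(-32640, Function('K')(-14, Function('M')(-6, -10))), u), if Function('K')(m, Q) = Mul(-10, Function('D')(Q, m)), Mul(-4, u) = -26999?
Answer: Rational(-6106259, 236) ≈ -25874.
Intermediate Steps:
Function('M')(S, C) = -19 (Function('M')(S, C) = Add(-6, -13) = -19)
u = Rational(26999, 4) (u = Mul(Rational(-1, 4), -26999) = Rational(26999, 4) ≈ 6749.8)
Function('D')(l, P) = Mul(6, Pow(Add(-4, Mul(-5, Pow(Add(-2, P), -1))), -1)) (Function('D')(l, P) = Mul(6, Pow(Add(-4, Mul(Add(-3, -2), Pow(Add(P, -2), -1))), -1)) = Mul(6, Pow(Add(-4, Mul(-5, Pow(Add(-2, P), -1))), -1)))
Function('K')(m, Q) = Mul(-60, Pow(Add(-3, Mul(4, m)), -1), Add(2, Mul(-1, m))) (Function('K')(m, Q) = Mul(-10, Mul(6, Pow(Add(-3, Mul(4, m)), -1), Add(2, Mul(-1, m)))) = Mul(-60, Pow(Add(-3, Mul(4, m)), -1), Add(2, Mul(-1, m))))
Add(Add(-32640, Function('K')(-14, Function('M')(-6, -10))), u) = Add(Add(-32640, Mul(60, Pow(Add(-3, Mul(4, -14)), -1), Add(-2, -14))), Rational(26999, 4)) = Add(Add(-32640, Mul(60, Pow(Add(-3, -56), -1), -16)), Rational(26999, 4)) = Add(Add(-32640, Mul(60, Pow(-59, -1), -16)), Rational(26999, 4)) = Add(Add(-32640, Mul(60, Rational(-1, 59), -16)), Rational(26999, 4)) = Add(Add(-32640, Rational(960, 59)), Rational(26999, 4)) = Add(Rational(-1924800, 59), Rational(26999, 4)) = Rational(-6106259, 236)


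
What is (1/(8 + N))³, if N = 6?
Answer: 1/2744 ≈ 0.00036443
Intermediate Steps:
(1/(8 + N))³ = (1/(8 + 6))³ = (1/14)³ = 1/2744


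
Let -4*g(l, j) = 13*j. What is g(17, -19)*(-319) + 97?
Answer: -78405/4 ≈ -19601.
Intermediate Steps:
g(l, j) = -13*j/4
g(17, -19)*(-319) + 97 = -13/4*(-19)*(-319) + 97 = (247/4)*(-319) + 97 = -78793/4 + 97 = -78405/4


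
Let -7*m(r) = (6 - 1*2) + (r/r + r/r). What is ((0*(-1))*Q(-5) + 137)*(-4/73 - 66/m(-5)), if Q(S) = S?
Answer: 769529/73 ≈ 10542.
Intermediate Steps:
m(r) = -6/7 (m(r) = -((6 - 1*2) + (r/r + r/r))/7 = -((6 - 2) + (1 + 1))/7 = -(4 + 2)/7 = -1/7*6 = -6/7)
((0*(-1))*Q(-5) + 137)*(-4/73 - 66/m(-5)) = ((0*(-1))*(-5) + 137)*(-4/73 - 66/(-6/7)) = (0*(-5) + 137)*(-4*1/73 - 66*(-7/6)) = (0 + 137)*(-4/73 + 77) = 137*(5617/73) = 769529/73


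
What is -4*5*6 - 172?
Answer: -292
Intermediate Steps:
-4*5*6 - 172 = -20*6 - 172 = -120 - 172 = -292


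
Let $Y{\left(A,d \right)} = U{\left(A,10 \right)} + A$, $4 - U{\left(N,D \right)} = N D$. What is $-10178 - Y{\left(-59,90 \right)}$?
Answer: $-10713$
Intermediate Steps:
$U{\left(N,D \right)} = 4 - D N$ ($U{\left(N,D \right)} = 4 - N D = 4 - D N$)
$Y{\left(A,d \right)} = 4 - 9 A$ ($Y{\left(A,d \right)} = \left(4 - 10 A\right) + A = 4 - 9 A$)
$-10178 - Y{\left(-59,90 \right)} = -10178 - \left(4 - -531\right) = -10178 - \left(4 + 531\right) = -10178 - 535 = -10713$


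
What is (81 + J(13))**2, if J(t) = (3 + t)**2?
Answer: 113569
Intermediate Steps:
(81 + J(13))**2 = (81 + (3 + 13)**2)**2 = (81 + 16**2)**2 = (81 + 256)**2 = 337**2 = 113569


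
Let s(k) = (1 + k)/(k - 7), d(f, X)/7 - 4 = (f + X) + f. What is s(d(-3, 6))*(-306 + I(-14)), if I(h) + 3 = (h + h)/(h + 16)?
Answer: -9367/21 ≈ -446.05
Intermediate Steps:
I(h) = -3 + 2*h/(16 + h) (I(h) = -3 + (h + h)/(h + 16) = -3 + (2*h)/(16 + h) = -3 + 2*h/(16 + h))
d(f, X) = 28 + 7*X + 14*f (d(f, X) = 28 + 7*((f + X) + f) = 28 + 7*((X + f) + f) = 28 + 7*(X + 2*f) = 28 + (7*X + 14*f) = 28 + 7*X + 14*f)
s(k) = (1 + k)/(-7 + k)
s(d(-3, 6))*(-306 + I(-14)) = ((1 + (28 + 7*6 + 14*(-3)))/(-7 + (28 + 7*6 + 14*(-3))))*(-306 + (-48 - 1*(-14))/(16 - 14)) = ((1 + (28 + 42 - 42))/(-7 + (28 + 42 - 42)))*(-306 + (-48 + 14)/2) = ((1 + 28)/(-7 + 28))*(-306 + (½)*(-34)) = (29/21)*(-306 - 17) = ((1/21)*29)*(-323) = (29/21)*(-323) = -9367/21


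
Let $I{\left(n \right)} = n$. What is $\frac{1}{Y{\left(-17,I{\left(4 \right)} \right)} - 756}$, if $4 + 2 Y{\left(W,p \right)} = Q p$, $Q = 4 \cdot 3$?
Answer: $- \frac{1}{734} \approx -0.0013624$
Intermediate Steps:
$Q = 12$
$Y{\left(W,p \right)} = -2 + 6 p$ ($Y{\left(W,p \right)} = -2 + \frac{12 p}{2} = -2 + 6 p$)
$\frac{1}{Y{\left(-17,I{\left(4 \right)} \right)} - 756} = \frac{1}{\left(-2 + 6 \cdot 4\right) - 756} = \frac{1}{\left(-2 + 24\right) - 756} = \frac{1}{22 - 756} = \frac{1}{-734} = - \frac{1}{734}$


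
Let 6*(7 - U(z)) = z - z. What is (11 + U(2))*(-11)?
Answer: -198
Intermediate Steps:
U(z) = 7 (U(z) = 7 - (z - z)/6 = 7 - ⅙*0 = 7 + 0 = 7)
(11 + U(2))*(-11) = (11 + 7)*(-11) = 18*(-11) = -198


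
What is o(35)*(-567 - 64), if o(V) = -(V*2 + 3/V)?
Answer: 1547843/35 ≈ 44224.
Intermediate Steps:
o(V) = -3/V - 2*V (o(V) = -(2*V + 3/V) = -3/V - 2*V)
o(35)*(-567 - 64) = (-3/35 - 2*35)*(-567 - 64) = (-3*1/35 - 70)*(-631) = (-3/35 - 70)*(-631) = -2453/35*(-631) = 1547843/35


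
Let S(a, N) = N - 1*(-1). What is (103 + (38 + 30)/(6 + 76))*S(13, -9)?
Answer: -34056/41 ≈ -830.63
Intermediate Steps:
S(a, N) = 1 + N (S(a, N) = N + 1 = 1 + N)
(103 + (38 + 30)/(6 + 76))*S(13, -9) = (103 + (38 + 30)/(6 + 76))*(1 - 9) = (103 + 68/82)*(-8) = (103 + 68*(1/82))*(-8) = (103 + 34/41)*(-8) = (4257/41)*(-8) = -34056/41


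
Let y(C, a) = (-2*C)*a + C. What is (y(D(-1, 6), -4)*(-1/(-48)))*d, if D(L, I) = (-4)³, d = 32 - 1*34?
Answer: 24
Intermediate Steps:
d = -2 (d = 32 - 34 = -2)
D(L, I) = -64
y(C, a) = C - 2*C*a (y(C, a) = -2*C*a + C = C - 2*C*a)
(y(D(-1, 6), -4)*(-1/(-48)))*d = ((-64*(1 - 2*(-4)))*(-1/(-48)))*(-2) = ((-64*(1 + 8))*(-1*(-1/48)))*(-2) = (-64*9*(1/48))*(-2) = -576*1/48*(-2) = -12*(-2) = 24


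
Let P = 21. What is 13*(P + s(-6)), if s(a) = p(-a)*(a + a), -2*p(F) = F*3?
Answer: 1677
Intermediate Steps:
p(F) = -3*F/2 (p(F) = -F*3/2 = -3*F/2)
s(a) = 3*a² (s(a) = (-(-3)*a/2)*(a + a) = (3*a/2)*(2*a) = 3*a²)
13*(P + s(-6)) = 13*(21 + 3*(-6)²) = 13*(21 + 3*36) = 13*(21 + 108) = 13*129 = 1677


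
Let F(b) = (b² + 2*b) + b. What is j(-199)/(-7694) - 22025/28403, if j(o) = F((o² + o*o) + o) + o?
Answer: -177283481852407/218532682 ≈ -8.1125e+5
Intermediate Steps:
F(b) = b² + 3*b
j(o) = o + (o + 2*o²)*(3 + o + 2*o²) (j(o) = ((o² + o*o) + o)*(3 + ((o² + o*o) + o)) + o = ((o² + o²) + o)*(3 + ((o² + o²) + o)) + o = (2*o² + o)*(3 + (2*o² + o)) + o = (o + 2*o²)*(3 + (o + 2*o²)) + o = (o + 2*o²)*(3 + o + 2*o²) + o = o + (o + 2*o²)*(3 + o + 2*o²))
j(-199)/(-7694) - 22025/28403 = -199*(1 + (1 + 2*(-199))*(3 - 199*(1 + 2*(-199))))/(-7694) - 22025/28403 = -199*(1 + (1 - 398)*(3 - 199*(1 - 398)))*(-1/7694) - 22025*1/28403 = -199*(1 - 397*(3 - 199*(-397)))*(-1/7694) - 22025/28403 = -199*(1 - 397*(3 + 79003))*(-1/7694) - 22025/28403 = -199*(1 - 397*79006)*(-1/7694) - 22025/28403 = -199*(1 - 31365382)*(-1/7694) - 22025/28403 = -199*(-31365381)*(-1/7694) - 22025/28403 = 6241710819*(-1/7694) - 22025/28403 = -6241710819/7694 - 22025/28403 = -177283481852407/218532682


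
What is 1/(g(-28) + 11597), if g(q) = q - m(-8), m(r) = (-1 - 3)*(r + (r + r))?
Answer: 1/11473 ≈ 8.7161e-5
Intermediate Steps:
m(r) = -12*r (m(r) = -4*(r + 2*r) = -12*r)
g(q) = -96 + q (g(q) = q - (-12)*(-8) = q - 1*96 = q - 96 = -96 + q)
1/(g(-28) + 11597) = 1/((-96 - 28) + 11597) = 1/(-124 + 11597) = 1/11473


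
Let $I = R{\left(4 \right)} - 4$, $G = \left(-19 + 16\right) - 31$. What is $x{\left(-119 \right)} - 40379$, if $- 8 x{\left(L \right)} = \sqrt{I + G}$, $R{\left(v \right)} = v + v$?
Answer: $-40379 - \frac{i \sqrt{30}}{8} \approx -40379.0 - 0.68465 i$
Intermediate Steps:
$R{\left(v \right)} = 2 v$
$G = -34$ ($G = -3 - 31 = -34$)
$I = 4$ ($I = 2 \cdot 4 - 4 = 8 - 4 = 4$)
$x{\left(L \right)} = - \frac{i \sqrt{30}}{8}$ ($x{\left(L \right)} = - \frac{\sqrt{4 - 34}}{8} = - \frac{\sqrt{-30}}{8} = - \frac{i \sqrt{30}}{8}$)
$x{\left(-119 \right)} - 40379 = - \frac{i \sqrt{30}}{8} - 40379 = -40379 - \frac{i \sqrt{30}}{8}$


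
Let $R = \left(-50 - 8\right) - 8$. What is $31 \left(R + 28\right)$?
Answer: $-1178$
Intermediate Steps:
$R = -66$ ($R = -58 - 8 = -66$)
$31 \left(R + 28\right) = 31 \left(-66 + 28\right) = 31 \left(-38\right) = -1178$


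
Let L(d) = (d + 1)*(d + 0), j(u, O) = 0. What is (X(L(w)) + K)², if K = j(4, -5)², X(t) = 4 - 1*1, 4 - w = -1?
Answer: 9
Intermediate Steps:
w = 5 (w = 4 - 1*(-1) = 4 + 1 = 5)
L(d) = d*(1 + d) (L(d) = (1 + d)*d = d*(1 + d))
X(t) = 3 (X(t) = 4 - 1 = 3)
K = 0 (K = 0² = 0)
(X(L(w)) + K)² = (3 + 0)² = 3² = 9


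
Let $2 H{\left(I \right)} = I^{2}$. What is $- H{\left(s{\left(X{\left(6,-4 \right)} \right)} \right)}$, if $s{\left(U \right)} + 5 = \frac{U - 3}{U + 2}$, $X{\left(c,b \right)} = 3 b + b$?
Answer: $- \frac{2601}{392} \approx -6.6352$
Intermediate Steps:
$X{\left(c,b \right)} = 4 b$
$s{\left(U \right)} = -5 + \frac{-3 + U}{2 + U}$ ($s{\left(U \right)} = -5 + \frac{U - 3}{U + 2} = -5 + \frac{-3 + U}{2 + U}$)
$H{\left(I \right)} = \frac{I^{2}}{2}$
$- H{\left(s{\left(X{\left(6,-4 \right)} \right)} \right)} = - \frac{\left(\frac{-13 - 4 \cdot 4 \left(-4\right)}{2 + 4 \left(-4\right)}\right)^{2}}{2} = - \frac{\left(\frac{-13 - -64}{2 - 16}\right)^{2}}{2} = - \frac{\left(\frac{-13 + 64}{-14}\right)^{2}}{2} = - \frac{\left(\left(- \frac{1}{14}\right) 51\right)^{2}}{2} = - \frac{\left(- \frac{51}{14}\right)^{2}}{2} = - \frac{2601}{2 \cdot 196} = \left(-1\right) \frac{2601}{392} = - \frac{2601}{392}$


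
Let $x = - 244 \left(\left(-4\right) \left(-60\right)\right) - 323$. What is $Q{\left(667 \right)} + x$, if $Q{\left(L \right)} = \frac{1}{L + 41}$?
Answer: $- \frac{41689163}{708} \approx -58883.0$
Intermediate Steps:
$Q{\left(L \right)} = \frac{1}{41 + L}$
$x = -58883$ ($x = \left(-244\right) 240 - 323 = -58560 - 323 = -58883$)
$Q{\left(667 \right)} + x = \frac{1}{41 + 667} - 58883 = \frac{1}{708} - 58883 = - \frac{41689163}{708}$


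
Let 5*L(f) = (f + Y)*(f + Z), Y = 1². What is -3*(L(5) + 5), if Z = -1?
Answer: -147/5 ≈ -29.400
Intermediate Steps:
Y = 1
L(f) = (1 + f)*(-1 + f)/5 (L(f) = ((f + 1)*(f - 1))/5 = ((1 + f)*(-1 + f))/5 = (1 + f)*(-1 + f)/5)
-3*(L(5) + 5) = -3*((-⅕ + (⅕)*5²) + 5) = -3*((-⅕ + (⅕)*25) + 5) = -3*((-⅕ + 5) + 5) = -3*(24/5 + 5) = -3*49/5 = -147/5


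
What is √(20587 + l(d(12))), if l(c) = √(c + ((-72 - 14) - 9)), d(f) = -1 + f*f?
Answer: √(20587 + 4*√3) ≈ 143.51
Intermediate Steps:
d(f) = -1 + f²
l(c) = √(-95 + c) (l(c) = √(c + (-86 - 9)) = √(c - 95) = √(-95 + c))
√(20587 + l(d(12))) = √(20587 + √(-95 + (-1 + 12²))) = √(20587 + √(-95 + (-1 + 144))) = √(20587 + √(-95 + 143)) = √(20587 + √48) = √(20587 + 4*√3)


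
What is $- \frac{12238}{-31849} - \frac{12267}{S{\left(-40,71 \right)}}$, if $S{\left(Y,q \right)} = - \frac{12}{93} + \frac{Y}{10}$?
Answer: $\frac{12113008637}{4076672} \approx 2971.3$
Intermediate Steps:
$S{\left(Y,q \right)} = - \frac{4}{31} + \frac{Y}{10}$ ($S{\left(Y,q \right)} = \left(-12\right) \frac{1}{93} + Y \frac{1}{10} = - \frac{4}{31} + \frac{Y}{10}$)
$- \frac{12238}{-31849} - \frac{12267}{S{\left(-40,71 \right)}} = - \frac{12238}{-31849} - \frac{12267}{- \frac{4}{31} + \frac{1}{10} \left(-40\right)} = \left(-12238\right) \left(- \frac{1}{31849}\right) - \frac{12267}{- \frac{4}{31} - 4} = \frac{12238}{31849} - \frac{12267}{- \frac{128}{31}} = \frac{12238}{31849} - - \frac{380277}{128} = \frac{12238}{31849} + \frac{380277}{128} = \frac{12113008637}{4076672}$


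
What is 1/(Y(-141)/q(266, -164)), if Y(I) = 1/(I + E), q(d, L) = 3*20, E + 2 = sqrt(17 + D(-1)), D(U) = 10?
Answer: -8580 + 180*sqrt(3) ≈ -8268.2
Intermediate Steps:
E = -2 + 3*sqrt(3) (E = -2 + sqrt(17 + 10) = -2 + sqrt(27) = -2 + 3*sqrt(3) ≈ 3.1962)
q(d, L) = 60
Y(I) = 1/(-2 + I + 3*sqrt(3)) (Y(I) = 1/(I + (-2 + 3*sqrt(3))) = 1/(-2 + I + 3*sqrt(3)))
1/(Y(-141)/q(266, -164)) = 1/(1/(-2 - 141 + 3*sqrt(3)*60)) = 1/((1/60)/(-143 + 3*sqrt(3))) = 1/(1/(60*(-143 + 3*sqrt(3)))) = -8580 + 180*sqrt(3)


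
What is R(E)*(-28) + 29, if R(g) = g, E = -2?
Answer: 85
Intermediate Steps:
R(E)*(-28) + 29 = -2*(-28) + 29 = 56 + 29 = 85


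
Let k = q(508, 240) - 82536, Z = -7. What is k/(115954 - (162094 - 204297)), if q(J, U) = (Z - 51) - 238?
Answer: -82832/158157 ≈ -0.52373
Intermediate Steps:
q(J, U) = -296 (q(J, U) = (-7 - 51) - 238 = -58 - 238 = -296)
k = -82832 (k = -296 - 82536 = -82832)
k/(115954 - (162094 - 204297)) = -82832/(115954 - (162094 - 204297)) = -82832/(115954 - 1*(-42203)) = -82832/(115954 + 42203) = -82832/158157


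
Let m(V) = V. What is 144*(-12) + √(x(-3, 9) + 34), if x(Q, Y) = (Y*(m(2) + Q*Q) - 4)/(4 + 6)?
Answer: -1728 + √174/2 ≈ -1721.4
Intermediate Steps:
x(Q, Y) = -⅖ + Y*(2 + Q²)/10 (x(Q, Y) = (Y*(2 + Q*Q) - 4)/(4 + 6) = (Y*(2 + Q²) - 4)/10 = (-4 + Y*(2 + Q²))*(⅒) = -⅖ + Y*(2 + Q²)/10)
144*(-12) + √(x(-3, 9) + 34) = 144*(-12) + √((-⅖ + (⅕)*9 + (⅒)*9*(-3)²) + 34) = -1728 + √((-⅖ + 9/5 + (⅒)*9*9) + 34) = -1728 + √((-⅖ + 9/5 + 81/10) + 34) = -1728 + √(19/2 + 34) = -1728 + √(87/2) = -1728 + √174/2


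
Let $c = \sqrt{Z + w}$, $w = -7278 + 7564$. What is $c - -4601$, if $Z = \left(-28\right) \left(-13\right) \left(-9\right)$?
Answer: $4601 + i \sqrt{2990} \approx 4601.0 + 54.681 i$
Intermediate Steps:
$Z = -3276$ ($Z = 364 \left(-9\right) = -3276$)
$w = 286$
$c = i \sqrt{2990}$ ($c = \sqrt{-3276 + 286} = \sqrt{-2990} = i \sqrt{2990} \approx 54.681 i$)
$c - -4601 = i \sqrt{2990} - -4601 = i \sqrt{2990} + 4601 = 4601 + i \sqrt{2990}$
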